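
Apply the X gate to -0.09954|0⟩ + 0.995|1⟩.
0.995|0⟩ - 0.09954|1⟩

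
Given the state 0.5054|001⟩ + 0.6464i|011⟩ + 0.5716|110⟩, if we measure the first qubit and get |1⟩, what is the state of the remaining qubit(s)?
|10⟩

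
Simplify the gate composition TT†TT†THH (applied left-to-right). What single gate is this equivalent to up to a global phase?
T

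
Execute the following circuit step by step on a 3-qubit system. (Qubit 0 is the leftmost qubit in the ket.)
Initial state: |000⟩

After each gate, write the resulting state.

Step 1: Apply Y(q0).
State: i|100⟩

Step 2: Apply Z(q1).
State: i|100⟩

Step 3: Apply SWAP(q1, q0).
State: i|010⟩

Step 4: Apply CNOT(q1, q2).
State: i|011⟩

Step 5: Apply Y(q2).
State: |010⟩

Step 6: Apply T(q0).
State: |010⟩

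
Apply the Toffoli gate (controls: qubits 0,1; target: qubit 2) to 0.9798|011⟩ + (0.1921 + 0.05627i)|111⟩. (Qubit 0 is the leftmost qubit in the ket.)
0.9798|011⟩ + (0.1921 + 0.05627i)|110⟩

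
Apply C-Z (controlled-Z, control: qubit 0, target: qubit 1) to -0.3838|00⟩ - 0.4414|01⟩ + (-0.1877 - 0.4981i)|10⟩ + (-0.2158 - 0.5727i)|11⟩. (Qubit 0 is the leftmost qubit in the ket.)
-0.3838|00⟩ - 0.4414|01⟩ + (-0.1877 - 0.4981i)|10⟩ + (0.2158 + 0.5727i)|11⟩

C-Z leaves the control-|0⟩ kets |00⟩, |01⟩ unchanged and applies Z to qubit 1 on the control-|1⟩ pair (|10⟩, |11⟩).
Z = [[1, 0], [0, -1]].
With a = amp(|10⟩) = (-0.1877 - 0.4981i) and b = amp(|11⟩) = (-0.2158 - 0.5727i):
new amp(|10⟩) = (1)·a = (-0.1877 - 0.4981i)
new amp(|11⟩) = (-1)·b = (0.2158 + 0.5727i)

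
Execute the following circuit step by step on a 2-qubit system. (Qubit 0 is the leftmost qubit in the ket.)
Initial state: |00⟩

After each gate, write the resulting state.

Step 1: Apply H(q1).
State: 1/√2|00⟩ + 1/√2|01⟩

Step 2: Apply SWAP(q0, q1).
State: 1/√2|00⟩ + 1/√2|10⟩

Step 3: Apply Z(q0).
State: 1/√2|00⟩ - 1/√2|10⟩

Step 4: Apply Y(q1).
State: (1/√2)i|01⟩ - (1/√2)i|11⟩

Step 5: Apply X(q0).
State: -(1/√2)i|01⟩ + (1/√2)i|11⟩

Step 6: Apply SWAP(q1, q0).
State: -(1/√2)i|10⟩ + (1/√2)i|11⟩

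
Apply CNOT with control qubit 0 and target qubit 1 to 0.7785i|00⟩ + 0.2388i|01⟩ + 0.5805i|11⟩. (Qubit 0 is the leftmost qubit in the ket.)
0.7785i|00⟩ + 0.2388i|01⟩ + 0.5805i|10⟩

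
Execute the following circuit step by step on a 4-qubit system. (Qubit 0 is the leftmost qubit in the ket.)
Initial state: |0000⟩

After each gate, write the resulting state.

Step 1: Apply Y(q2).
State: i|0010⟩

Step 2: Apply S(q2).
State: -|0010⟩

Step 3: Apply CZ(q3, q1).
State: -|0010⟩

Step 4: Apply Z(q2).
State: |0010⟩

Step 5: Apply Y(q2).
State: -i|0000⟩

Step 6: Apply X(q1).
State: -i|0100⟩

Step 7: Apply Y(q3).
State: |0101⟩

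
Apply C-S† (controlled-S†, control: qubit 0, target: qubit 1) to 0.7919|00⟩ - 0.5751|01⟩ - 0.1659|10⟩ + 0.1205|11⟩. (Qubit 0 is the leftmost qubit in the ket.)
0.7919|00⟩ - 0.5751|01⟩ - 0.1659|10⟩ - 0.1205i|11⟩

C-S† leaves the control-|0⟩ kets |00⟩, |01⟩ unchanged and applies S† to qubit 1 on the control-|1⟩ pair (|10⟩, |11⟩).
S† = [[1, 0], [0, -i]].
With a = amp(|10⟩) = -0.1659 and b = amp(|11⟩) = 0.1205:
new amp(|10⟩) = (1)·a = -0.1659
new amp(|11⟩) = (-i)·b = -0.1205i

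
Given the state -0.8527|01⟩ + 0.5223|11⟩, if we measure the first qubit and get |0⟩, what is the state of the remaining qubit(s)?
-|1⟩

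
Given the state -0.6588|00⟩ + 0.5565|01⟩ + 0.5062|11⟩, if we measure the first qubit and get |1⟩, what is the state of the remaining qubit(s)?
|1⟩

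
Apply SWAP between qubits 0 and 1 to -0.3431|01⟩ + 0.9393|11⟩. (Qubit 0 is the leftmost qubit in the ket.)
-0.3431|10⟩ + 0.9393|11⟩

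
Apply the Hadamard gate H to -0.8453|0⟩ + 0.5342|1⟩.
-0.22|0⟩ - 0.9755|1⟩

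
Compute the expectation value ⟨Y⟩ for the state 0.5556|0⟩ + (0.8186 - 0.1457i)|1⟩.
-0.1619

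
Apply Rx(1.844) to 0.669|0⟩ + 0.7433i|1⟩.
0.9965|0⟩ - 0.08394i|1⟩

Rx(1.844) = [[cos(θ/2), −i·sin(θ/2)], [−i·sin(θ/2), cos(θ/2)]]; θ = 1.844, cos(θ/2) ≈ 0.604228, sin(θ/2) ≈ 0.796812.
With a = amp(|0⟩) = 0.669 and b = amp(|1⟩) = 0.7433i:
new amp(|0⟩) = (0.604228)·a + (-0.796812i)·b = 0.9965
new amp(|1⟩) = (-0.796812i)·a + (0.604228)·b = -0.08394i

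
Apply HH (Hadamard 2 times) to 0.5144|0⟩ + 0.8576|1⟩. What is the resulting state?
0.5144|0⟩ + 0.8576|1⟩

H² = I, so an even number of Hadamards cancels: H^2 = I and the state is unchanged.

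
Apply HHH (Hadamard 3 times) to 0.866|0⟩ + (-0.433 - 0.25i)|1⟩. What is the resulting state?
(0.3062 - 0.1768i)|0⟩ + (0.9185 + 0.1768i)|1⟩

H² = I, so H^3 = H: a single Hadamard. With (a, b) = (0.866, (-0.433 - 0.25i)), H gives ((a + b)/√2, (a − b)/√2) = ((0.3062 - 0.1768i), (0.9185 + 0.1768i)).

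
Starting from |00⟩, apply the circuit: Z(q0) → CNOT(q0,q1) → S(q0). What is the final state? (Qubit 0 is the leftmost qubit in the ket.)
|00⟩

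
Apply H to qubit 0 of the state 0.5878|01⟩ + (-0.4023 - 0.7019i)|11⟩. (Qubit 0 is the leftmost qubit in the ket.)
(0.1312 - 0.4963i)|01⟩ + (0.7001 + 0.4963i)|11⟩

H on qubit 0 mixes each pair of kets that differ only in qubit 0: amplitudes (a, b) of (|…0…⟩, |…1…⟩) become ((a + b)/√2, (a − b)/√2). Kets absent from the input have amplitude 0.
(|01⟩, |11⟩): (a, b) = (0.5878, (-0.4023 - 0.7019i)) → ((0.1312 - 0.4963i), (0.7001 + 0.4963i))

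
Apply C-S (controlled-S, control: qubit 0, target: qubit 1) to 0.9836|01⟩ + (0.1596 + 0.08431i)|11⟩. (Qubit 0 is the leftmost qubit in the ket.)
0.9836|01⟩ + (-0.08431 + 0.1596i)|11⟩

C-S leaves the control-|0⟩ kets |00⟩, |01⟩ unchanged and applies S to qubit 1 on the control-|1⟩ pair (|10⟩, |11⟩).
S = [[1, 0], [0, i]].
With a = amp(|10⟩) = 0 and b = amp(|11⟩) = (0.1596 + 0.08431i):
new amp(|10⟩) = (1)·a = 0
new amp(|11⟩) = (i)·b = (-0.08431 + 0.1596i)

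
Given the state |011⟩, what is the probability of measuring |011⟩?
1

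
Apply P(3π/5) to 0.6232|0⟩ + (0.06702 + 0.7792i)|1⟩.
0.6232|0⟩ + (-0.7618 - 0.177i)|1⟩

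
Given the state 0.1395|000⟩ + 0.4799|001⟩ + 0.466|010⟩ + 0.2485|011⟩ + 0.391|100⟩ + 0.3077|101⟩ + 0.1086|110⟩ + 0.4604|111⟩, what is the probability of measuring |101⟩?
0.09468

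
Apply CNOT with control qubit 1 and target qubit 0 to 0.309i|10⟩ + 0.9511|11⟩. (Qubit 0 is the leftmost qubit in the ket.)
0.9511|01⟩ + 0.309i|10⟩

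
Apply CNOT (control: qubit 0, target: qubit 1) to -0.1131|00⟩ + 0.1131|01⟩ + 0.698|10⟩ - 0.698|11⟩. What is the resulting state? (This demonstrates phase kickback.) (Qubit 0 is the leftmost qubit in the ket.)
-0.1131|00⟩ + 0.1131|01⟩ - 0.698|10⟩ + 0.698|11⟩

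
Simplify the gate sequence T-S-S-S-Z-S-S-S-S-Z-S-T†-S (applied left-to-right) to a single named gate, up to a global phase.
S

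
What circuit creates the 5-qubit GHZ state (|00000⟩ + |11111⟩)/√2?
H(q0) → CNOT(q0,q1) → CNOT(q0,q2) → CNOT(q0,q3) → CNOT(q0,q4)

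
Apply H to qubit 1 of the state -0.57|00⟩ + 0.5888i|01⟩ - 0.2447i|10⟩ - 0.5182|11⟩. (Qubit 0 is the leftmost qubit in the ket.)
(-0.4031 + 0.4163i)|00⟩ + (-0.4031 - 0.4163i)|01⟩ + (-0.3664 - 0.173i)|10⟩ + (0.3664 - 0.173i)|11⟩

H on qubit 1 mixes each pair of kets that differ only in qubit 1: amplitudes (a, b) of (|…0…⟩, |…1…⟩) become ((a + b)/√2, (a − b)/√2). Kets absent from the input have amplitude 0.
(|00⟩, |01⟩): (a, b) = (-0.57, 0.5888i) → ((-0.4031 + 0.4163i), (-0.4031 - 0.4163i))
(|10⟩, |11⟩): (a, b) = (-0.2447i, -0.5182) → ((-0.3664 - 0.173i), (0.3664 - 0.173i))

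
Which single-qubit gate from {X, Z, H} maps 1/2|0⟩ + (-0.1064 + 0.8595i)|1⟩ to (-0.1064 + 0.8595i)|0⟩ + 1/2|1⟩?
X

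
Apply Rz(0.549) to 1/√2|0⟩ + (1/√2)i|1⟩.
(0.6806 - 0.1917i)|0⟩ + (-0.1917 + 0.6806i)|1⟩

Rz(0.549) = [[e^(−iθ/2), 0], [0, e^(iθ/2)]] with e^(±iθ/2) = cos(θ/2) ± i·sin(θ/2); θ = 0.549, cos(θ/2) ≈ 0.962561, sin(θ/2) ≈ 0.271066.
With a = amp(|0⟩) = 1/√2 and b = amp(|1⟩) = (1/√2)i:
new amp(|0⟩) = (0.962561 - 0.271066i)·a = (0.6806 - 0.1917i)
new amp(|1⟩) = (0.962561 + 0.271066i)·b = (-0.1917 + 0.6806i)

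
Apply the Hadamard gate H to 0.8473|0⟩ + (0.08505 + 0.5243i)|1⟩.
(0.6593 + 0.3707i)|0⟩ + (0.539 - 0.3707i)|1⟩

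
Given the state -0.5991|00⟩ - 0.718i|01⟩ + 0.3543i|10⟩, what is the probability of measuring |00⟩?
0.3589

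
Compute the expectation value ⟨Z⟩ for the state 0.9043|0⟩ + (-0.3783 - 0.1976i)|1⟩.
0.6356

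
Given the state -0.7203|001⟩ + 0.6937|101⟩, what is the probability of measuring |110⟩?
0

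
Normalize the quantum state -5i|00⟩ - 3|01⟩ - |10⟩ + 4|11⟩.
-0.7001i|00⟩ - 0.4201|01⟩ - 0.14|10⟩ + 0.5601|11⟩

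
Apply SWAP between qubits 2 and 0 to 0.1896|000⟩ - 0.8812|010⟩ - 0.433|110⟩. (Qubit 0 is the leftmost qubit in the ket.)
0.1896|000⟩ - 0.8812|010⟩ - 0.433|011⟩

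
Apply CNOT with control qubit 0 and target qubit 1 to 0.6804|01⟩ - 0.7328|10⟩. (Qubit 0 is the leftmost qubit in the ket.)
0.6804|01⟩ - 0.7328|11⟩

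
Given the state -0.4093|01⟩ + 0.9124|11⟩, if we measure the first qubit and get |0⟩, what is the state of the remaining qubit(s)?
-|1⟩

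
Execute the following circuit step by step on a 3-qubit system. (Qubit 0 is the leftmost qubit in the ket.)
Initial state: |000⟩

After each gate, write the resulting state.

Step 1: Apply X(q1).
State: |010⟩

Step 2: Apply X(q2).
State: |011⟩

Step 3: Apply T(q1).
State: (1/√2 + (1/√2)i)|011⟩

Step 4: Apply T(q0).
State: (1/√2 + (1/√2)i)|011⟩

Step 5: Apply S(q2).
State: (-1/√2 + (1/√2)i)|011⟩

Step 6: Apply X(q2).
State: (-1/√2 + (1/√2)i)|010⟩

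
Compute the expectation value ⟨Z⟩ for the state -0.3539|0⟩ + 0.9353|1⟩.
-0.7495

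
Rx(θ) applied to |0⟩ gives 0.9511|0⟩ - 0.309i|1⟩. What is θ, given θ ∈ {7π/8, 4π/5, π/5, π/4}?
π/5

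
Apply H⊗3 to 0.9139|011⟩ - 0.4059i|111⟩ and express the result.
(0.3231 - 0.1435i)|000⟩ + (-0.3231 + 0.1435i)|001⟩ + (-0.3231 + 0.1435i)|010⟩ + (0.3231 - 0.1435i)|011⟩ + (0.3231 + 0.1435i)|100⟩ + (-0.3231 - 0.1435i)|101⟩ + (-0.3231 - 0.1435i)|110⟩ + (0.3231 + 0.1435i)|111⟩

H⊗3 gives amp(|y⟩) = (1/2√2) Σ_x (−1)^(x·y) amp(|x⟩), where x·y is the number of positions in which both x and y have a 1.
|000⟩: (0.9139 - 0.4059i)/(2√2) = (0.3231 - 0.1435i)
|001⟩: (-0.9139 + 0.4059i)/(2√2) = (-0.3231 + 0.1435i)
|010⟩: (-0.9139 + 0.4059i)/(2√2) = (-0.3231 + 0.1435i)
|011⟩: (0.9139 - 0.4059i)/(2√2) = (0.3231 - 0.1435i)
|100⟩: (0.9139 + 0.4059i)/(2√2) = (0.3231 + 0.1435i)
|101⟩: (-0.9139 - 0.4059i)/(2√2) = (-0.3231 - 0.1435i)
|110⟩: (-0.9139 - 0.4059i)/(2√2) = (-0.3231 - 0.1435i)
|111⟩: (0.9139 + 0.4059i)/(2√2) = (0.3231 + 0.1435i)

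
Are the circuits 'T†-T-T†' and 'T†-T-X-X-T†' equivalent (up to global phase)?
Yes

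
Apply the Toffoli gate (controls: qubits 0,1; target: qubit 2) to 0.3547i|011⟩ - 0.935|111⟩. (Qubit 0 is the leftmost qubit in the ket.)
0.3547i|011⟩ - 0.935|110⟩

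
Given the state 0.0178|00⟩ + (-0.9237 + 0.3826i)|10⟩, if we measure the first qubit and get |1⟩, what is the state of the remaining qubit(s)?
(-0.9239 + 0.3827i)|0⟩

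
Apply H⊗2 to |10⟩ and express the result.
1/2|00⟩ + 1/2|01⟩ - 1/2|10⟩ - 1/2|11⟩

H⊗2 gives amp(|y⟩) = (1/2) Σ_x (−1)^(x·y) amp(|x⟩), where x·y is the number of positions in which both x and y have a 1.
|00⟩: (1)/2 = 1/2
|01⟩: (1)/2 = 1/2
|10⟩: (-1)/2 = -1/2
|11⟩: (-1)/2 = -1/2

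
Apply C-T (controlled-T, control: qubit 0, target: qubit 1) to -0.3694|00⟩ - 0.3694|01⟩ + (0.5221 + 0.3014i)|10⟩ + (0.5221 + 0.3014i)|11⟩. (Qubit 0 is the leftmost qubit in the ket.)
-0.3694|00⟩ - 0.3694|01⟩ + (0.5221 + 0.3014i)|10⟩ + (0.1561 + 0.5823i)|11⟩

C-T leaves the control-|0⟩ kets |00⟩, |01⟩ unchanged and applies T to qubit 1 on the control-|1⟩ pair (|10⟩, |11⟩).
T = [[1, 0], [0, (1/√2 + (1/√2)i)]].
With a = amp(|10⟩) = (0.5221 + 0.3014i) and b = amp(|11⟩) = (0.5221 + 0.3014i):
new amp(|10⟩) = (1)·a = (0.5221 + 0.3014i)
new amp(|11⟩) = (1/√2 + (1/√2)i)·b = (0.1561 + 0.5823i)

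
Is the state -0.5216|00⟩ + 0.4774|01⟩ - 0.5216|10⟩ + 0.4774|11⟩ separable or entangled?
Separable

Writing the state as a|00⟩ + b|01⟩ + c|10⟩ + d|11⟩, it is a product state iff ad − bc = 0.
Here (a, b, c, d) = (-0.5216, 0.4774, -0.5216, 0.4774): ad − bc = (-0.5216)(0.4774) − (0.4774)(-0.5216) = 0, so the state is separable.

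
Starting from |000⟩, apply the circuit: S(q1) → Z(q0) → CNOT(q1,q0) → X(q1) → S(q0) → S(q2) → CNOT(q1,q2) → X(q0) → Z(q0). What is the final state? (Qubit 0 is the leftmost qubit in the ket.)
-|111⟩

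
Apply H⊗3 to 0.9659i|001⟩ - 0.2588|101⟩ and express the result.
(-0.0915 + 0.3415i)|000⟩ + (0.0915 - 0.3415i)|001⟩ + (-0.0915 + 0.3415i)|010⟩ + (0.0915 - 0.3415i)|011⟩ + (0.0915 + 0.3415i)|100⟩ + (-0.0915 - 0.3415i)|101⟩ + (0.0915 + 0.3415i)|110⟩ + (-0.0915 - 0.3415i)|111⟩

H⊗3 gives amp(|y⟩) = (1/2√2) Σ_x (−1)^(x·y) amp(|x⟩), where x·y is the number of positions in which both x and y have a 1.
|000⟩: (0.9659i - 0.2588)/(2√2) = (-0.0915 + 0.3415i)
|001⟩: (-0.9659i + 0.2588)/(2√2) = (0.0915 - 0.3415i)
|010⟩: (0.9659i - 0.2588)/(2√2) = (-0.0915 + 0.3415i)
|011⟩: (-0.9659i + 0.2588)/(2√2) = (0.0915 - 0.3415i)
|100⟩: (0.9659i + 0.2588)/(2√2) = (0.0915 + 0.3415i)
|101⟩: (-0.9659i - 0.2588)/(2√2) = (-0.0915 - 0.3415i)
|110⟩: (0.9659i + 0.2588)/(2√2) = (0.0915 + 0.3415i)
|111⟩: (-0.9659i - 0.2588)/(2√2) = (-0.0915 - 0.3415i)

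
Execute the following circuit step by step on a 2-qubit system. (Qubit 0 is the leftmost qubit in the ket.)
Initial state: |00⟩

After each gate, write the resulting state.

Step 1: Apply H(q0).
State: 1/√2|00⟩ + 1/√2|10⟩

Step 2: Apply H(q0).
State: |00⟩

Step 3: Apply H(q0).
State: 1/√2|00⟩ + 1/√2|10⟩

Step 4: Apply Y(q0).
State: -(1/√2)i|00⟩ + (1/√2)i|10⟩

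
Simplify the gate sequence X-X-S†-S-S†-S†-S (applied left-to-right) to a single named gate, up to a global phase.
S†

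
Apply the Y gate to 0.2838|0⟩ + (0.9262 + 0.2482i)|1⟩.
(0.2482 - 0.9262i)|0⟩ + 0.2838i|1⟩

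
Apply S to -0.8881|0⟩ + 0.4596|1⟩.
-0.8881|0⟩ + 0.4596i|1⟩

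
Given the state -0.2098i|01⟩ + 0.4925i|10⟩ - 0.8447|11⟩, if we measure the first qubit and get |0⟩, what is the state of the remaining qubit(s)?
-i|1⟩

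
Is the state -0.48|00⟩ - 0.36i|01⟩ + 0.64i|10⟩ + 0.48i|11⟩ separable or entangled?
Entangled

Writing the state as a|00⟩ + b|01⟩ + c|10⟩ + d|11⟩, it is a product state iff ad − bc = 0.
Here (a, b, c, d) = (-0.48, -0.36i, 0.64i, 0.48i): ad − bc = (-0.48)(0.48i) − (-0.36i)(0.64i) = (-0.2304 - 0.2304i) ≠ 0, so the state is entangled.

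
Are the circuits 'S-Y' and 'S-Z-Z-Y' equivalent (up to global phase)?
Yes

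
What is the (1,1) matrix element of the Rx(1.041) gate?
0.8676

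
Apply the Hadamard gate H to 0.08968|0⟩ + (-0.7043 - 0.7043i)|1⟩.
(-0.4346 - 0.498i)|0⟩ + (0.5614 + 0.498i)|1⟩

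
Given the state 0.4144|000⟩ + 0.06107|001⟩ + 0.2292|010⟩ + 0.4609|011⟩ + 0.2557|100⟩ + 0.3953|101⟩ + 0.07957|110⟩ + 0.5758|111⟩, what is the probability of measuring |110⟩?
0.006331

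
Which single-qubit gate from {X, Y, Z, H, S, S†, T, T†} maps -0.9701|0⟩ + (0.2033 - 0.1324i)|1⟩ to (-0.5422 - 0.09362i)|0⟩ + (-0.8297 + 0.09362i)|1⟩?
H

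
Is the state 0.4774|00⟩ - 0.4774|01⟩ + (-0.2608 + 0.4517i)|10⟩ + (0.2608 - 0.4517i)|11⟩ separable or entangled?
Separable

Writing the state as a|00⟩ + b|01⟩ + c|10⟩ + d|11⟩, it is a product state iff ad − bc = 0.
Here (a, b, c, d) = (0.4774, -0.4774, (-0.2608 + 0.4517i), (0.2608 - 0.4517i)): ad − bc = (0.4774)(0.2608 - 0.4517i) − (-0.4774)(-0.2608 + 0.4517i) = 0, so the state is separable.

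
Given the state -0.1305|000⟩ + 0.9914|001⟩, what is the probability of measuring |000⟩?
0.01703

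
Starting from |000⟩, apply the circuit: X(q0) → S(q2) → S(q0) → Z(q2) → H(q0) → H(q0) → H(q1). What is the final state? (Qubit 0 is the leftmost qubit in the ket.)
(1/√2)i|100⟩ + (1/√2)i|110⟩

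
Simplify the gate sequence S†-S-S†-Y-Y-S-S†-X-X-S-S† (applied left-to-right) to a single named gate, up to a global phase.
S†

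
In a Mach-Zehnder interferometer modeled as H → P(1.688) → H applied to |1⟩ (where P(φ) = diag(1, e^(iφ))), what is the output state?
(0.5585 - 0.4966i)|0⟩ + (0.4415 + 0.4966i)|1⟩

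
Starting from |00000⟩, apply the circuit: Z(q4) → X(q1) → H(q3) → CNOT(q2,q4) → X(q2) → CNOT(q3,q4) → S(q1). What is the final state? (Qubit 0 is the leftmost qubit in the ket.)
(1/√2)i|01100⟩ + (1/√2)i|01111⟩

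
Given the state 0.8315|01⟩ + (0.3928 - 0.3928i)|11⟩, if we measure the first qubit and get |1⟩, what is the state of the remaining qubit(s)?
(1/√2 - (1/√2)i)|1⟩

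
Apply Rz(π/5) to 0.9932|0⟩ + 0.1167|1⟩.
(0.9446 - 0.3069i)|0⟩ + (0.111 + 0.03606i)|1⟩

Rz(π/5) = [[e^(−iθ/2), 0], [0, e^(iθ/2)]] with e^(±iθ/2) = cos(θ/2) ± i·sin(θ/2); θ = π/5, cos(θ/2) ≈ 0.951057, sin(θ/2) ≈ 0.309017.
With a = amp(|0⟩) = 0.9932 and b = amp(|1⟩) = 0.1167:
new amp(|0⟩) = (0.951057 - 0.309017i)·a = (0.9446 - 0.3069i)
new amp(|1⟩) = (0.951057 + 0.309017i)·b = (0.111 + 0.03606i)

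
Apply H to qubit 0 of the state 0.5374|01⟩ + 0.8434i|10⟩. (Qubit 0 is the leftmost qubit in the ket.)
0.5964i|00⟩ + 0.38|01⟩ - 0.5964i|10⟩ + 0.38|11⟩

H on qubit 0 mixes each pair of kets that differ only in qubit 0: amplitudes (a, b) of (|…0…⟩, |…1…⟩) become ((a + b)/√2, (a − b)/√2). Kets absent from the input have amplitude 0.
(|00⟩, |10⟩): (a, b) = (0, 0.8434i) → (0.5964i, -0.5964i)
(|01⟩, |11⟩): (a, b) = (0.5374, 0) → (0.38, 0.38)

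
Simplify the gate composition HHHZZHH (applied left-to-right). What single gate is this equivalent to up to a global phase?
H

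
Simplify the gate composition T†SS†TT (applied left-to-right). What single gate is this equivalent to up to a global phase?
T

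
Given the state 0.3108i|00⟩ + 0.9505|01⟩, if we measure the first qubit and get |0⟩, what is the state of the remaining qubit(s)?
0.3108i|0⟩ + 0.9505|1⟩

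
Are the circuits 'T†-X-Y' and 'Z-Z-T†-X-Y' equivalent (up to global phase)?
Yes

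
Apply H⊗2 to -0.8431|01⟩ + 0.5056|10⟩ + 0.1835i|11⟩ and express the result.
(-0.1688 + 0.09175i)|00⟩ + (0.6744 - 0.09175i)|01⟩ + (-0.6744 - 0.09175i)|10⟩ + (0.1688 + 0.09175i)|11⟩

H⊗2 gives amp(|y⟩) = (1/2) Σ_x (−1)^(x·y) amp(|x⟩), where x·y is the number of positions in which both x and y have a 1.
|00⟩: (-0.8431 + 0.5056 + 0.1835i)/2 = (-0.1688 + 0.09175i)
|01⟩: (0.8431 + 0.5056 - 0.1835i)/2 = (0.6744 - 0.09175i)
|10⟩: (-0.8431 - 0.5056 - 0.1835i)/2 = (-0.6744 - 0.09175i)
|11⟩: (0.8431 - 0.5056 + 0.1835i)/2 = (0.1688 + 0.09175i)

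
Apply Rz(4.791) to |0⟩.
(-0.7343 - 0.6788i)|0⟩

Rz(4.791) = [[e^(−iθ/2), 0], [0, e^(iθ/2)]] with e^(±iθ/2) = cos(θ/2) ± i·sin(θ/2); θ = 4.791, cos(θ/2) ≈ -0.734347, sin(θ/2) ≈ 0.678775.
With a = amp(|0⟩) = 1 and b = amp(|1⟩) = 0:
new amp(|0⟩) = (-0.734347 - 0.678775i)·a = (-0.7343 - 0.6788i)
new amp(|1⟩) = (-0.734347 + 0.678775i)·b = 0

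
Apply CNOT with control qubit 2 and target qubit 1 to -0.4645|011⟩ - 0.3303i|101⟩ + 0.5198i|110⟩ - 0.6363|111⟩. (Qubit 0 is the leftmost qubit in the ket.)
-0.4645|001⟩ - 0.6363|101⟩ + 0.5198i|110⟩ - 0.3303i|111⟩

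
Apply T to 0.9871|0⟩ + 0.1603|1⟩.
0.9871|0⟩ + (0.1133 + 0.1133i)|1⟩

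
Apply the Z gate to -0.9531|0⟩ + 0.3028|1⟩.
-0.9531|0⟩ - 0.3028|1⟩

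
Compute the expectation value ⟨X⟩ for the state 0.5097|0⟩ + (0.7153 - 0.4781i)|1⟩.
0.7292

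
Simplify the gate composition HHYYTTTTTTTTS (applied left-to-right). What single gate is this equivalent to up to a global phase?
S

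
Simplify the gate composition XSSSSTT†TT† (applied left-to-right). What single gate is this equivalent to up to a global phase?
X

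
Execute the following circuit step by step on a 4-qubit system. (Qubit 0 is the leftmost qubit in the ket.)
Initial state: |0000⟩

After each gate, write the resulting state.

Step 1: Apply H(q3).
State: 1/√2|0000⟩ + 1/√2|0001⟩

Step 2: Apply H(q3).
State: |0000⟩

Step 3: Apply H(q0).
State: 1/√2|0000⟩ + 1/√2|1000⟩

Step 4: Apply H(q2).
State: 1/2|0000⟩ + 1/2|0010⟩ + 1/2|1000⟩ + 1/2|1010⟩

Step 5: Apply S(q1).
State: 1/2|0000⟩ + 1/2|0010⟩ + 1/2|1000⟩ + 1/2|1010⟩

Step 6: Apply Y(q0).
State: -(1/2)i|0000⟩ - (1/2)i|0010⟩ + (1/2)i|1000⟩ + (1/2)i|1010⟩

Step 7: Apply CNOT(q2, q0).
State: -(1/2)i|0000⟩ + (1/2)i|0010⟩ + (1/2)i|1000⟩ - (1/2)i|1010⟩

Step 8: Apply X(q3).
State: -(1/2)i|0001⟩ + (1/2)i|0011⟩ + (1/2)i|1001⟩ - (1/2)i|1011⟩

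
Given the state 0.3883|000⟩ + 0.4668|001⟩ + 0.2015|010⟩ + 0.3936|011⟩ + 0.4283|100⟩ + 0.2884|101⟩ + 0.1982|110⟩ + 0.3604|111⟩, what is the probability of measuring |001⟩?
0.2179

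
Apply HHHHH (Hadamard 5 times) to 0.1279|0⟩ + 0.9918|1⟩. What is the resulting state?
0.7917|0⟩ - 0.6109|1⟩

H² = I, so H^5 = H: a single Hadamard. With (a, b) = (0.1279, 0.9918), H gives ((a + b)/√2, (a − b)/√2) = (0.7917, -0.6109).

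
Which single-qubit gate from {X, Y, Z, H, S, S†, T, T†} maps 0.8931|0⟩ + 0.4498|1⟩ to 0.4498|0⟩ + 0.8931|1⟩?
X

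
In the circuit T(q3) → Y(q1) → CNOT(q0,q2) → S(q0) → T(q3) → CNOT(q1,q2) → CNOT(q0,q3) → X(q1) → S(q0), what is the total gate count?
9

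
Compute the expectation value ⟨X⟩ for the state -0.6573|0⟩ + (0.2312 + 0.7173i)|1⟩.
-0.3039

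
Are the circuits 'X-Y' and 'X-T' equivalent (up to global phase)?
No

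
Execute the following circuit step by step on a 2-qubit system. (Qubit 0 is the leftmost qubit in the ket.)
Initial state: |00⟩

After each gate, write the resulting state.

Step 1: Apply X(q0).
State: |10⟩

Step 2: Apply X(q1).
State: |11⟩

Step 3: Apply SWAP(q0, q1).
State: |11⟩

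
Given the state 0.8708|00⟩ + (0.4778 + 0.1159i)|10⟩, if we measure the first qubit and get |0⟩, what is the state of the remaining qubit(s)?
|0⟩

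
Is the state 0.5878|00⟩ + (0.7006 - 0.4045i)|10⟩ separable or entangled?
Separable

Writing the state as a|00⟩ + b|01⟩ + c|10⟩ + d|11⟩, it is a product state iff ad − bc = 0.
Here (a, b, c, d) = (0.5878, 0, (0.7006 - 0.4045i), 0): ad − bc = (0.5878)(0) − (0)(0.7006 - 0.4045i) = 0, so the state is separable.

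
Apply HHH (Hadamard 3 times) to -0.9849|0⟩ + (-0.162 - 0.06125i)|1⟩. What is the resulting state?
(-0.811 - 0.04331i)|0⟩ + (-0.5819 + 0.04331i)|1⟩

H² = I, so H^3 = H: a single Hadamard. With (a, b) = (-0.9849, (-0.162 - 0.06125i)), H gives ((a + b)/√2, (a − b)/√2) = ((-0.811 - 0.04331i), (-0.5819 + 0.04331i)).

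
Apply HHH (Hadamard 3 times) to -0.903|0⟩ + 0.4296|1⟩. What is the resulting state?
-0.3347|0⟩ - 0.9423|1⟩

H² = I, so H^3 = H: a single Hadamard. With (a, b) = (-0.903, 0.4296), H gives ((a + b)/√2, (a − b)/√2) = (-0.3347, -0.9423).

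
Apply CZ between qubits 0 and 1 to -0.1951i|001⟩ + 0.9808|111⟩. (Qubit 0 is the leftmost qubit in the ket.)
-0.1951i|001⟩ - 0.9808|111⟩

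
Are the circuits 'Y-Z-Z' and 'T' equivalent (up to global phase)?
No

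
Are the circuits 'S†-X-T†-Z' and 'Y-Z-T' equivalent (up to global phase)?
No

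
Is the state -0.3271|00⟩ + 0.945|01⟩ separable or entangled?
Separable

Writing the state as a|00⟩ + b|01⟩ + c|10⟩ + d|11⟩, it is a product state iff ad − bc = 0.
Here (a, b, c, d) = (-0.3271, 0.945, 0, 0): ad − bc = (-0.3271)(0) − (0.945)(0) = 0, so the state is separable.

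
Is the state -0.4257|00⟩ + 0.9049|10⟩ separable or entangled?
Separable

Writing the state as a|00⟩ + b|01⟩ + c|10⟩ + d|11⟩, it is a product state iff ad − bc = 0.
Here (a, b, c, d) = (-0.4257, 0, 0.9049, 0): ad − bc = (-0.4257)(0) − (0)(0.9049) = 0, so the state is separable.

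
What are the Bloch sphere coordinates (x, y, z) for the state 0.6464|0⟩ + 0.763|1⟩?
(0.9864, 0, -0.1643)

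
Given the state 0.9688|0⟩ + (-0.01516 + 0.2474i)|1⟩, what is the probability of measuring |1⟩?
0.06144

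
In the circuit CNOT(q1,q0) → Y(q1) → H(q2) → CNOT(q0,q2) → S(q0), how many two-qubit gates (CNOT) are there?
2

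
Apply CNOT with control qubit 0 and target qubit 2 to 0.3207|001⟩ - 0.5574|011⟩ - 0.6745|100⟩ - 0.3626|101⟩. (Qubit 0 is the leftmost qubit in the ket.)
0.3207|001⟩ - 0.5574|011⟩ - 0.3626|100⟩ - 0.6745|101⟩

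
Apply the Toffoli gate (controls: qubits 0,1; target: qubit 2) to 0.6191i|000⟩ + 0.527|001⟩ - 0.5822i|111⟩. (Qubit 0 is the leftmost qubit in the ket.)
0.6191i|000⟩ + 0.527|001⟩ - 0.5822i|110⟩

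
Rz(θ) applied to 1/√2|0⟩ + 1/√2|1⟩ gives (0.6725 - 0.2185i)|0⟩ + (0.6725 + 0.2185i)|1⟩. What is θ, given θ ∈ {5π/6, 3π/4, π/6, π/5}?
π/5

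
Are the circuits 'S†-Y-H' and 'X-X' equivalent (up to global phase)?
No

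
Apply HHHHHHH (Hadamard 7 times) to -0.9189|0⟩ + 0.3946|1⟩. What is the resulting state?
-0.3707|0⟩ - 0.9288|1⟩

H² = I, so H^7 = H: a single Hadamard. With (a, b) = (-0.9189, 0.3946), H gives ((a + b)/√2, (a − b)/√2) = (-0.3707, -0.9288).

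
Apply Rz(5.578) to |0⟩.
(-0.9385 - 0.3453i)|0⟩

Rz(5.578) = [[e^(−iθ/2), 0], [0, e^(iθ/2)]] with e^(±iθ/2) = cos(θ/2) ± i·sin(θ/2); θ = 5.578, cos(θ/2) ≈ -0.938481, sin(θ/2) ≈ 0.345332.
With a = amp(|0⟩) = 1 and b = amp(|1⟩) = 0:
new amp(|0⟩) = (-0.938481 - 0.345332i)·a = (-0.9385 - 0.3453i)
new amp(|1⟩) = (-0.938481 + 0.345332i)·b = 0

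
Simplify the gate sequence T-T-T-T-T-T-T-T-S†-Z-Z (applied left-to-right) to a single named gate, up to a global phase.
S†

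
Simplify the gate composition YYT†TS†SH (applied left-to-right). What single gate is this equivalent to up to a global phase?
H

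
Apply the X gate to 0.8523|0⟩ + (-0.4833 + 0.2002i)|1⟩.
(-0.4833 + 0.2002i)|0⟩ + 0.8523|1⟩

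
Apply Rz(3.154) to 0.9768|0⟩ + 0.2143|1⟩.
(-0.00606 - 0.9768i)|0⟩ + (-0.001329 + 0.2143i)|1⟩

Rz(3.154) = [[e^(−iθ/2), 0], [0, e^(iθ/2)]] with e^(±iθ/2) = cos(θ/2) ± i·sin(θ/2); θ = 3.154, cos(θ/2) ≈ -0.00620363, sin(θ/2) ≈ 0.999981.
With a = amp(|0⟩) = 0.9768 and b = amp(|1⟩) = 0.2143:
new amp(|0⟩) = (-0.00620363 - 0.999981i)·a = (-0.00606 - 0.9768i)
new amp(|1⟩) = (-0.00620363 + 0.999981i)·b = (-0.001329 + 0.2143i)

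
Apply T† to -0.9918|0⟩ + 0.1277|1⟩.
-0.9918|0⟩ + (0.0903 - 0.0903i)|1⟩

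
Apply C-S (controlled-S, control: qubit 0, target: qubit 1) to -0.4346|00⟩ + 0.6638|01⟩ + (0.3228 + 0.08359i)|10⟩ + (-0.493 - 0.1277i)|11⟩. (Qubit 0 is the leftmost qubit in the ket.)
-0.4346|00⟩ + 0.6638|01⟩ + (0.3228 + 0.08359i)|10⟩ + (0.1277 - 0.493i)|11⟩

C-S leaves the control-|0⟩ kets |00⟩, |01⟩ unchanged and applies S to qubit 1 on the control-|1⟩ pair (|10⟩, |11⟩).
S = [[1, 0], [0, i]].
With a = amp(|10⟩) = (0.3228 + 0.08359i) and b = amp(|11⟩) = (-0.493 - 0.1277i):
new amp(|10⟩) = (1)·a = (0.3228 + 0.08359i)
new amp(|11⟩) = (i)·b = (0.1277 - 0.493i)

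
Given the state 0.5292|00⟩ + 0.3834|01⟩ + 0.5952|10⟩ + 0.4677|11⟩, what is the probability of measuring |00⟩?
0.2801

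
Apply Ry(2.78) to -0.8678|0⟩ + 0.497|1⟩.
-0.6449|0⟩ - 0.7643|1⟩

Ry(2.78) = [[cos(θ/2), −sin(θ/2)], [sin(θ/2), cos(θ/2)]]; θ = 2.78, cos(θ/2) ≈ 0.179813, sin(θ/2) ≈ 0.983701.
With a = amp(|0⟩) = -0.8678 and b = amp(|1⟩) = 0.497:
new amp(|0⟩) = (0.179813)·a + (-0.983701)·b = -0.6449
new amp(|1⟩) = (0.983701)·a + (0.179813)·b = -0.7643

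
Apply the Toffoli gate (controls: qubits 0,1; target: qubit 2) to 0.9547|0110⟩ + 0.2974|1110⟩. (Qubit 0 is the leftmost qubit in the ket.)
0.9547|0110⟩ + 0.2974|1100⟩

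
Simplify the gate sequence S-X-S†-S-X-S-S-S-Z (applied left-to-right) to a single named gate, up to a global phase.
Z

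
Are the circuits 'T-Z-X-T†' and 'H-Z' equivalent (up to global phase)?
No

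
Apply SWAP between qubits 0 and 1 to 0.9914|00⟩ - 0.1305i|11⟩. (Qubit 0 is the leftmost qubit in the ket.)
0.9914|00⟩ - 0.1305i|11⟩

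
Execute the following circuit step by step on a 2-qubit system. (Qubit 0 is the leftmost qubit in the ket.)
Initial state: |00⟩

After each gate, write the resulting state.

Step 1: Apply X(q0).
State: |10⟩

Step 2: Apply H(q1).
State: 1/√2|10⟩ + 1/√2|11⟩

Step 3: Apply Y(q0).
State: -(1/√2)i|00⟩ - (1/√2)i|01⟩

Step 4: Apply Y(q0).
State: 1/√2|10⟩ + 1/√2|11⟩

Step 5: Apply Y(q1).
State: -(1/√2)i|10⟩ + (1/√2)i|11⟩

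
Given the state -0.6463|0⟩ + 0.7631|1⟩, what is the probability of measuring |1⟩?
0.5823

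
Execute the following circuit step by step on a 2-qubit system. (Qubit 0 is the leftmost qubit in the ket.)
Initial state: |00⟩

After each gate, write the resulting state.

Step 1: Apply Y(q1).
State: i|01⟩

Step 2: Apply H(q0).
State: (1/√2)i|01⟩ + (1/√2)i|11⟩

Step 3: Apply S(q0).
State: (1/√2)i|01⟩ - 1/√2|11⟩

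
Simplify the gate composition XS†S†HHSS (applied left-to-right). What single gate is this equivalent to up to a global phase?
X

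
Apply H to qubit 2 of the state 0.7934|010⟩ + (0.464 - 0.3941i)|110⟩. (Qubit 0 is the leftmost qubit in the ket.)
0.561|010⟩ + 0.561|011⟩ + (0.3281 - 0.2787i)|110⟩ + (0.3281 - 0.2787i)|111⟩

H on qubit 2 mixes each pair of kets that differ only in qubit 2: amplitudes (a, b) of (|…0…⟩, |…1…⟩) become ((a + b)/√2, (a − b)/√2). Kets absent from the input have amplitude 0.
(|010⟩, |011⟩): (a, b) = (0.7934, 0) → (0.561, 0.561)
(|110⟩, |111⟩): (a, b) = ((0.464 - 0.3941i), 0) → ((0.3281 - 0.2787i), (0.3281 - 0.2787i))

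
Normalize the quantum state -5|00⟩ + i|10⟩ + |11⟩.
-0.9623|00⟩ + 0.1925i|10⟩ + 0.1925|11⟩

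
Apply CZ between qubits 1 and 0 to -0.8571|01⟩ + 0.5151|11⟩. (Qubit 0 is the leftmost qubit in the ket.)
-0.8571|01⟩ - 0.5151|11⟩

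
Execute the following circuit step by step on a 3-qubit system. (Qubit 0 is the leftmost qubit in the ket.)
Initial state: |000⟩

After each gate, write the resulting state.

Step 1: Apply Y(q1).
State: i|010⟩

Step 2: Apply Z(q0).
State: i|010⟩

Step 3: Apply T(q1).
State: (-1/√2 + (1/√2)i)|010⟩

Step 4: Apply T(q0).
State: (-1/√2 + (1/√2)i)|010⟩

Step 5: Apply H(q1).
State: (-1/2 + (1/2)i)|000⟩ + (1/2 - (1/2)i)|010⟩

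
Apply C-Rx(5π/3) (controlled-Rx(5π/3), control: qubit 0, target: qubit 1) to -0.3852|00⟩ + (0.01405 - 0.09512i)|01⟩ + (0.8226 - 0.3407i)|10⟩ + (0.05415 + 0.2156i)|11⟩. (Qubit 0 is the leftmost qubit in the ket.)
-0.3852|00⟩ + (0.01405 - 0.09512i)|01⟩ + (-0.6046 + 0.268i)|10⟩ + (-0.2172 - 0.598i)|11⟩

C-Rx(5π/3) leaves the control-|0⟩ kets |00⟩, |01⟩ unchanged and applies Rx(5π/3) to qubit 1 on the control-|1⟩ pair (|10⟩, |11⟩).
Rx(5π/3) = [[cos(θ/2), −i·sin(θ/2)], [−i·sin(θ/2), cos(θ/2)]]; θ = 5π/3, cos(θ/2) ≈ -0.866025, sin(θ/2) ≈ 0.5.
With a = amp(|10⟩) = (0.8226 - 0.3407i) and b = amp(|11⟩) = (0.05415 + 0.2156i):
new amp(|10⟩) = (-0.866025)·a + (-0.5i)·b = (-0.6046 + 0.268i)
new amp(|11⟩) = (-0.5i)·a + (-0.866025)·b = (-0.2172 - 0.598i)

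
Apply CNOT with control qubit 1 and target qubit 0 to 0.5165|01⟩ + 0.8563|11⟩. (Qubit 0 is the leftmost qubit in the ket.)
0.8563|01⟩ + 0.5165|11⟩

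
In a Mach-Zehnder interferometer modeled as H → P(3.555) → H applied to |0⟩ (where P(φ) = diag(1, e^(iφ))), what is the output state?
(0.04212 - 0.2009i)|0⟩ + (0.9579 + 0.2009i)|1⟩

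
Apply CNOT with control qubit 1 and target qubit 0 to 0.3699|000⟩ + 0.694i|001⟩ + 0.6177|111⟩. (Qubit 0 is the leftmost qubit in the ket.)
0.3699|000⟩ + 0.694i|001⟩ + 0.6177|011⟩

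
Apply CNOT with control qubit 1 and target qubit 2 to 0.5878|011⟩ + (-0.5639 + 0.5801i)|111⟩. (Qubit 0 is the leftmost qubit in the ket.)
0.5878|010⟩ + (-0.5639 + 0.5801i)|110⟩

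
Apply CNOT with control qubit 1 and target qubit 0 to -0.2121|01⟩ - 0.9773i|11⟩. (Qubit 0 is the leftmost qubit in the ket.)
-0.9773i|01⟩ - 0.2121|11⟩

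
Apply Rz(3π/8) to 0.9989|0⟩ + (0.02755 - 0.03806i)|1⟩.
(0.8306 - 0.555i)|0⟩ + (0.04405 - 0.01634i)|1⟩

Rz(3π/8) = [[e^(−iθ/2), 0], [0, e^(iθ/2)]] with e^(±iθ/2) = cos(θ/2) ± i·sin(θ/2); θ = 3π/8, cos(θ/2) ≈ 0.83147, sin(θ/2) ≈ 0.55557.
With a = amp(|0⟩) = 0.9989 and b = amp(|1⟩) = (0.02755 - 0.03806i):
new amp(|0⟩) = (0.83147 - 0.55557i)·a = (0.8306 - 0.555i)
new amp(|1⟩) = (0.83147 + 0.55557i)·b = (0.04405 - 0.01634i)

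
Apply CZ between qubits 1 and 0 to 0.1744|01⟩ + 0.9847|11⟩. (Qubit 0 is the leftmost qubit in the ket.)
0.1744|01⟩ - 0.9847|11⟩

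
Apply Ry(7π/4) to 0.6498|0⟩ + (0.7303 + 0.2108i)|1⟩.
(-0.8798 - 0.08067i)|0⟩ + (-0.426 - 0.1948i)|1⟩

Ry(7π/4) = [[cos(θ/2), −sin(θ/2)], [sin(θ/2), cos(θ/2)]]; θ = 7π/4, cos(θ/2) ≈ -0.92388, sin(θ/2) ≈ 0.382683.
With a = amp(|0⟩) = 0.6498 and b = amp(|1⟩) = (0.7303 + 0.2108i):
new amp(|0⟩) = (-0.92388)·a + (-0.382683)·b = (-0.8798 - 0.08067i)
new amp(|1⟩) = (0.382683)·a + (-0.92388)·b = (-0.426 - 0.1948i)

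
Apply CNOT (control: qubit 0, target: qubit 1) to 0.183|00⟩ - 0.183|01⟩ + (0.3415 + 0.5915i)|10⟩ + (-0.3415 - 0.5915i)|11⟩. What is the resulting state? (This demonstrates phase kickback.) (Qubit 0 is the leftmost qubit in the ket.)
0.183|00⟩ - 0.183|01⟩ + (-0.3415 - 0.5915i)|10⟩ + (0.3415 + 0.5915i)|11⟩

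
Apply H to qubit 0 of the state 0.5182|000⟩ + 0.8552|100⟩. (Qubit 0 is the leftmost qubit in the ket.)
0.9711|000⟩ - 0.2383|100⟩

H on qubit 0 mixes each pair of kets that differ only in qubit 0: amplitudes (a, b) of (|…0…⟩, |…1…⟩) become ((a + b)/√2, (a − b)/√2). Kets absent from the input have amplitude 0.
(|000⟩, |100⟩): (a, b) = (0.5182, 0.8552) → (0.9711, -0.2383)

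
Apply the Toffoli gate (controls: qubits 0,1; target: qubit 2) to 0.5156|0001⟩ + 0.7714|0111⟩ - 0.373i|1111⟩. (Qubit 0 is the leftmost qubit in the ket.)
0.5156|0001⟩ + 0.7714|0111⟩ - 0.373i|1101⟩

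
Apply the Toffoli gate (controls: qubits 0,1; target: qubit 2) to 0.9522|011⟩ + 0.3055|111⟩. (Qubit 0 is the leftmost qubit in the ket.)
0.9522|011⟩ + 0.3055|110⟩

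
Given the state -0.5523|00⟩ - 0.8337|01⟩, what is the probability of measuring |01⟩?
0.6951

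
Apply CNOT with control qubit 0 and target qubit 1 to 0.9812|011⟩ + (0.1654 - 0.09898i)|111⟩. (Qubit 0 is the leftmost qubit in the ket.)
0.9812|011⟩ + (0.1654 - 0.09898i)|101⟩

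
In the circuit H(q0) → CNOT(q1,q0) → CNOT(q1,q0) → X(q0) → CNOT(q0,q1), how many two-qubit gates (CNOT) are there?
3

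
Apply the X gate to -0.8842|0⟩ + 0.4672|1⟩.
0.4672|0⟩ - 0.8842|1⟩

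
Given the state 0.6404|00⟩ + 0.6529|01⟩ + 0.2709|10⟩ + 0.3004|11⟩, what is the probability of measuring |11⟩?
0.09024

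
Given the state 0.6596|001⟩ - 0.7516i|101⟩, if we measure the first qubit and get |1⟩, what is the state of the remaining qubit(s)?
-i|01⟩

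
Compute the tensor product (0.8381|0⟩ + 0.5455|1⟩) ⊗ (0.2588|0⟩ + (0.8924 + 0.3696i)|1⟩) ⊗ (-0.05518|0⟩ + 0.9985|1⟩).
-0.01197|000⟩ + 0.2166|001⟩ + (-0.04127 - 0.01709i)|010⟩ + (0.7468 + 0.3093i)|011⟩ - 0.00779|100⟩ + 0.141|101⟩ + (-0.02686 - 0.01113i)|110⟩ + (0.4861 + 0.2013i)|111⟩

amp(|b₁b₂…⟩) = product of the factor amplitudes for bits b₁, b₂, …; only kets whose every factor amplitude is nonzero survive.
|000⟩: (0.8381)(0.2588)(-0.05518) = -0.01197
|001⟩: (0.8381)(0.2588)(0.9985) = 0.2166
|010⟩: (0.8381)(0.8924 + 0.3696i)(-0.05518) = (-0.04127 - 0.01709i)
|011⟩: (0.8381)(0.8924 + 0.3696i)(0.9985) = (0.7468 + 0.3093i)
|100⟩: (0.5455)(0.2588)(-0.05518) = -0.00779
|101⟩: (0.5455)(0.2588)(0.9985) = 0.141
|110⟩: (0.5455)(0.8924 + 0.3696i)(-0.05518) = (-0.02686 - 0.01113i)
|111⟩: (0.5455)(0.8924 + 0.3696i)(0.9985) = (0.4861 + 0.2013i)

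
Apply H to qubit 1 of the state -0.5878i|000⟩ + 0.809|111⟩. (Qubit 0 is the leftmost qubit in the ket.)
-0.4156i|000⟩ - 0.4156i|010⟩ + 0.572|101⟩ - 0.572|111⟩

H on qubit 1 mixes each pair of kets that differ only in qubit 1: amplitudes (a, b) of (|…0…⟩, |…1…⟩) become ((a + b)/√2, (a − b)/√2). Kets absent from the input have amplitude 0.
(|000⟩, |010⟩): (a, b) = (-0.5878i, 0) → (-0.4156i, -0.4156i)
(|101⟩, |111⟩): (a, b) = (0, 0.809) → (0.572, -0.572)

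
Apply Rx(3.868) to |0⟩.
-0.3553|0⟩ - 0.9348i|1⟩

Rx(3.868) = [[cos(θ/2), −i·sin(θ/2)], [−i·sin(θ/2), cos(θ/2)]]; θ = 3.868, cos(θ/2) ≈ -0.355271, sin(θ/2) ≈ 0.934763.
With a = amp(|0⟩) = 1 and b = amp(|1⟩) = 0:
new amp(|0⟩) = (-0.355271)·a + (-0.934763i)·b = -0.3553
new amp(|1⟩) = (-0.934763i)·a + (-0.355271)·b = -0.9348i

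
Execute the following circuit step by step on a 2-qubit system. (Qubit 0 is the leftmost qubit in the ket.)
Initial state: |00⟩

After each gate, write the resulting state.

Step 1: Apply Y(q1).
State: i|01⟩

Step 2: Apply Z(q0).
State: i|01⟩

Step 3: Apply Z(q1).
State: -i|01⟩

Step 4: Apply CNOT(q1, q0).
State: -i|11⟩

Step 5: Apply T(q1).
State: (1/√2 - (1/√2)i)|11⟩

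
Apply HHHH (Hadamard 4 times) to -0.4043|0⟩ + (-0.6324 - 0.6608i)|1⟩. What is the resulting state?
-0.4043|0⟩ + (-0.6324 - 0.6608i)|1⟩

H² = I, so an even number of Hadamards cancels: H^4 = I and the state is unchanged.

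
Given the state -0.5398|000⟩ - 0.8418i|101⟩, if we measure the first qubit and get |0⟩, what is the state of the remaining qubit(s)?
-|00⟩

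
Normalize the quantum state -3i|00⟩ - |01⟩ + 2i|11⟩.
-0.8018i|00⟩ - 0.2673|01⟩ + 0.5345i|11⟩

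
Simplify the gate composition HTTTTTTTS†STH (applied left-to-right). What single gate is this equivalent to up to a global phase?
I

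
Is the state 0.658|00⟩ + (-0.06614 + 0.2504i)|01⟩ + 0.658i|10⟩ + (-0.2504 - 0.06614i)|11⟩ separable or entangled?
Separable

Writing the state as a|00⟩ + b|01⟩ + c|10⟩ + d|11⟩, it is a product state iff ad − bc = 0.
Here (a, b, c, d) = (0.658, (-0.06614 + 0.2504i), 0.658i, (-0.2504 - 0.06614i)): ad − bc = (0.658)(-0.2504 - 0.06614i) − (-0.06614 + 0.2504i)(0.658i) = 0, so the state is separable.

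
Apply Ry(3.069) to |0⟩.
0.03629|0⟩ + 0.9993|1⟩

Ry(3.069) = [[cos(θ/2), −sin(θ/2)], [sin(θ/2), cos(θ/2)]]; θ = 3.069, cos(θ/2) ≈ 0.0362884, sin(θ/2) ≈ 0.999341.
With a = amp(|0⟩) = 1 and b = amp(|1⟩) = 0:
new amp(|0⟩) = (0.0362884)·a + (-0.999341)·b = 0.03629
new amp(|1⟩) = (0.999341)·a + (0.0362884)·b = 0.9993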